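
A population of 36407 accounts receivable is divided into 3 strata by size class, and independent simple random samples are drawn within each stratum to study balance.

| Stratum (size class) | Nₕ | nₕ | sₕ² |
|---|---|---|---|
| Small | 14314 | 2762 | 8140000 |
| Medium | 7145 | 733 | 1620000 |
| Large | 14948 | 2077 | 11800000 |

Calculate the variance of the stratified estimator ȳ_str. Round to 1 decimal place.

Var(ȳ_str) = Σₕ Wₕ²(1 − fₕ)sₕ²/nₕ with Wₕ = Nₕ/N, N = 36407.
Small: Wₕ = 0.39316615; term = 0.39316615²·(1 − 0.19295794)·8140000/2762 = 367.66233.
Medium: Wₕ = 0.19625347; term = 0.19625347²·(1 − 0.10258922)·1620000/733 = 76.390086.
Large: Wₕ = 0.41058038; term = 0.41058038²·(1 − 0.13894835)·11800000/2077 = 824.65273.
Sum = 1268.7051.

1268.7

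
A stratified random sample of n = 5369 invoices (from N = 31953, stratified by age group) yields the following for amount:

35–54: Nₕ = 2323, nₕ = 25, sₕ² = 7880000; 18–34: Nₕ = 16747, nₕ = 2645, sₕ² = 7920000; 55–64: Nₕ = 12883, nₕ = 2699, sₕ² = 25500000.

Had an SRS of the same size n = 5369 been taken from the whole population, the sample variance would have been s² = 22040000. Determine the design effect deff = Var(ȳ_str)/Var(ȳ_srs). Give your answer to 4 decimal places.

1.0408

Var(ȳ_str) = Σ Wₕ²(1−fₕ)sₕ²/nₕ with Wₕ = Nₕ/31953:
  35–54: (2323/31953)²·(1−25/2323)·7880000/25 = 1648.0188
  18–34: (16747/31953)²·(1−2645/16747)·7920000/2645 = 692.61829
  55–64: (12883/31953)²·(1−2699/12883)·25500000/2699 = 1214.0859
  → Var(ȳ_str) = 3554.723.
Var(ȳ_srs) = (1 − 5369/31953)·22040000/5369 = 3415.2844.
deff = 3554.723 / 3415.2844 = 1.0408.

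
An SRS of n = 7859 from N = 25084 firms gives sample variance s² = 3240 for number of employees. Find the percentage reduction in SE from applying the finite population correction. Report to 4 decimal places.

f = n/N = 7859/25084 = 0.31330729.
SE_no-fpc = √(s²/n) = 0.64207958; SE_fpc = √((1−f)s²/n) = 0.5320716.
Ratio = √(1−f) = 0.82866924. Reduction = 100·(1 − 0.82866924) = 17.1331%.

17.1331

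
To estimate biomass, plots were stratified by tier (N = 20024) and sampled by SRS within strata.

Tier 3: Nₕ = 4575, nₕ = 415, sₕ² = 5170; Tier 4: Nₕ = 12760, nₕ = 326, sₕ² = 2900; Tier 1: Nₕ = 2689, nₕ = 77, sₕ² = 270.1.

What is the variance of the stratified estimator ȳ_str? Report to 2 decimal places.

4.17

Var(ȳ_str) = Σₕ Wₕ²(1 − fₕ)sₕ²/nₕ with Wₕ = Nₕ/N, N = 20024.
Tier 3: Wₕ = 0.22847583; term = 0.22847583²·(1 − 0.09071038)·5170/415 = 0.59132359.
Tier 4: Wₕ = 0.63723532; term = 0.63723532²·(1 − 0.02554859)·2900/326 = 3.5199805.
Tier 1: Wₕ = 0.13428885; term = 0.13428885²·(1 − 0.02863518)·270.1/77 = 0.06144636.
Sum = 4.1727505.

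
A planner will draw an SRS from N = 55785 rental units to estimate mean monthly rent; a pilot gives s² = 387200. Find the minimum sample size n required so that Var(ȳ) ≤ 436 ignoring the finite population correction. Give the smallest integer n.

889

Without fpc, n₀ = s²/D = 387200/436 = 888.0734.
Rounding up, n = 889.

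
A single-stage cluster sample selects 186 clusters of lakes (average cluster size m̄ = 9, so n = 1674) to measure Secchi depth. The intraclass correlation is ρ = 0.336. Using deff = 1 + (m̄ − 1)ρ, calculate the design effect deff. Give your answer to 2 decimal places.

deff = 1 + (9 − 1)·0.336 = 1 + 2.688 = 3.688.

3.69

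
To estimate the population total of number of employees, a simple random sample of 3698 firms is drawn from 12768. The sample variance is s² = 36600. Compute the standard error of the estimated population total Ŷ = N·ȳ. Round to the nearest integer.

Var(Ŷ) = N²·Var(ȳ) = N²·(1 − n/N)·s²/n.
f = 3698/12768 = 0.28963033; Var(ȳ) = 0.71036967·36600/3698 = 7.0307004.
Var(Ŷ) = 12768² · 7.0307004 = 1.1461576 × 10^9.
SE(Ŷ) = √(1.1461576 × 10^9) = 33855.

33855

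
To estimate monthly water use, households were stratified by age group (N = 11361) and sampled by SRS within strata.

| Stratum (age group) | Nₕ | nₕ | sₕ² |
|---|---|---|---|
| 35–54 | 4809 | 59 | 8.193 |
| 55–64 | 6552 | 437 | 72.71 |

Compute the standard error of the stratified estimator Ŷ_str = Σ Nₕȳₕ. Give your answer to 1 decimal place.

3136.6

Var(Ŷ_str) = Σₕ Nₕ²(1 − fₕ)sₕ²/nₕ.
35–54: 4809²·(1 − 59/4809)·8.193/59 = 3.1720449 × 10^6.
55–64: 6552²·(1 − 437/6552)·72.71/437 = 6.6662724 × 10^6.
Sum = 9.8383173 × 10^6.
SE = √(9.8383173 × 10^6) = 3136.6.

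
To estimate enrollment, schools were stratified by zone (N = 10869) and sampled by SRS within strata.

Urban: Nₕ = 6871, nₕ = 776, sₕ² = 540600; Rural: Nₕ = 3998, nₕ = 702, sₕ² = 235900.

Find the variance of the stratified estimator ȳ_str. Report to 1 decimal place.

284.4

Var(ȳ_str) = Σₕ Wₕ²(1 − fₕ)sₕ²/nₕ with Wₕ = Nₕ/N, N = 10869.
Urban: Wₕ = 0.63216487; term = 0.63216487²·(1 − 0.11293844)·540600/776 = 246.96124.
Rural: Wₕ = 0.36783513; term = 0.36783513²·(1 − 0.17558779)·235900/702 = 37.48363.
Sum = 284.44487.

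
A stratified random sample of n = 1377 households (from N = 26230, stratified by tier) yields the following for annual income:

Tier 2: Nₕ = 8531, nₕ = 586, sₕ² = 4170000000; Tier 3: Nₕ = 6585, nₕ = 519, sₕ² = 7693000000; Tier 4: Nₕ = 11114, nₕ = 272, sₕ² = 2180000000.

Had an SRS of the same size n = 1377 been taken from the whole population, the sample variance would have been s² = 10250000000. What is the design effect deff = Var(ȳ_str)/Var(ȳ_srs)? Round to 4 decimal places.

0.4204

Var(ȳ_str) = Σ Wₕ²(1−fₕ)sₕ²/nₕ with Wₕ = Nₕ/26230:
  Tier 2: (8531/26230)²·(1−586/8531)·4170000000/586 = 701028.54
  Tier 3: (6585/26230)²·(1−519/6585)·7693000000/519 = 860577.48
  Tier 4: (11114/26230)²·(1−272/11114)·2180000000/272 = 1.4036887 × 10^6
  → Var(ȳ_str) = 2.9652947 × 10^6.
Var(ȳ_srs) = (1 − 1377/26230)·10250000000/1377 = 7.0529443 × 10^6.
deff = (2.9652947 × 10^6) / (7.0529443 × 10^6) = 0.4204.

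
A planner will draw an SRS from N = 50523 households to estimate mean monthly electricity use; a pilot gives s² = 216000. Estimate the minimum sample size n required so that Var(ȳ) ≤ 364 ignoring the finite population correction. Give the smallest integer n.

594

Without fpc, n₀ = s²/D = 216000/364 = 593.4066.
Rounding up, n = 594.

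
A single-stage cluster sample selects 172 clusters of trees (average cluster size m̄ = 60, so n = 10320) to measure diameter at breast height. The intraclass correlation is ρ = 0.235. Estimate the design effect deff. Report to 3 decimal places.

14.865

deff = 1 + (60 − 1)·0.235 = 1 + 13.865 = 14.865.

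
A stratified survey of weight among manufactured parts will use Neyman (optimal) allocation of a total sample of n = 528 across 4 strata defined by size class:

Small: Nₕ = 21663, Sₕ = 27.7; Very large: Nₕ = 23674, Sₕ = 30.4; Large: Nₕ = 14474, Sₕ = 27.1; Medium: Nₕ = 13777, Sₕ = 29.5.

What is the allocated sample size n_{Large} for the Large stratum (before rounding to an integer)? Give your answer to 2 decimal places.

97.76

Neyman allocation: nₕ = n·NₕSₕ / Σⱼ NⱼSⱼ.
Σ NⱼSⱼ = 21663·27.7 + 23674·30.4 + 14474·27.1 + 13777·29.5 = 2.1184216 × 10^6.
n_{Large} = 528·14474·27.1 / (2.1184216 × 10^6) = 97.76.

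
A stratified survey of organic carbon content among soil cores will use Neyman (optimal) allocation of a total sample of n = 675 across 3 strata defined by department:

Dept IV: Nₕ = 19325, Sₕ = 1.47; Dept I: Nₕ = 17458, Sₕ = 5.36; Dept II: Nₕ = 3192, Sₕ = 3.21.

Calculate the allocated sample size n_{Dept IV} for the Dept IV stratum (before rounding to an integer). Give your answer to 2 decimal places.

Neyman allocation: nₕ = n·NₕSₕ / Σⱼ NⱼSⱼ.
Σ NⱼSⱼ = 19325·1.47 + 17458·5.36 + 3192·3.21 = 132228.95.
n_{Dept IV} = 675·19325·1.47 / 132228.95 = 145.02.

145.02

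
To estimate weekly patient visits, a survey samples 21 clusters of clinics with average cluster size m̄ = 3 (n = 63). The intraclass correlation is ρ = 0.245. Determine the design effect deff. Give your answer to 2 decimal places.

1.49

deff = 1 + (3 − 1)·0.245 = 1 + 0.49 = 1.49.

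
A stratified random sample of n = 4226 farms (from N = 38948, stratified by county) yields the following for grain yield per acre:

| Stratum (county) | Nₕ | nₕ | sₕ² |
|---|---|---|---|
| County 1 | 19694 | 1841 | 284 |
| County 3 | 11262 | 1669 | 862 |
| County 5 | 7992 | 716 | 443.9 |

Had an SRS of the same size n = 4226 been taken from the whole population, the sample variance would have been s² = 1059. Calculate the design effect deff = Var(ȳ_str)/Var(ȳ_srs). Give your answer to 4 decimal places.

0.4311

Var(ȳ_str) = Σ Wₕ²(1−fₕ)sₕ²/nₕ with Wₕ = Nₕ/38948:
  County 1: (19694/38948)²·(1−1841/19694)·284/1841 = 0.035755213
  County 3: (11262/38948)²·(1−1669/11262)·862/1669 = 0.03678329
  County 5: (7992/38948)²·(1−716/7992)·443.9/716 = 0.023765665
  → Var(ȳ_str) = 0.096304168.
Var(ȳ_srs) = (1 − 4226/38948)·1059/4226 = 0.22340148.
deff = 0.096304168 / 0.22340148 = 0.4311.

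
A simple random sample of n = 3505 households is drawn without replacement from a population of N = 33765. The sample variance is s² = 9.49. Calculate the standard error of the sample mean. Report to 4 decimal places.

0.0493

Under SRS without replacement, Var(ȳ) = (1 − f)·s²/n with f = n/N = 3505/33765 = 0.10380572.
Var(ȳ) = (1 − 0.10380572)·9.49/3505 = 0.89619428·0.0027075606 = 0.0024265004.
SE(ȳ) = √(0.0024265004) = 0.0493.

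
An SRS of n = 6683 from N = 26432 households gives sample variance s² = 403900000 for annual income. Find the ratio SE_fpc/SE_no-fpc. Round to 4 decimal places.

0.8644

f = n/N = 6683/26432 = 0.25283747.
SE_no-fpc = √(s²/n) = 245.83924; SE_fpc = √((1−f)s²/n) = 212.4999.
Ratio = √(1−f) = 0.86438564.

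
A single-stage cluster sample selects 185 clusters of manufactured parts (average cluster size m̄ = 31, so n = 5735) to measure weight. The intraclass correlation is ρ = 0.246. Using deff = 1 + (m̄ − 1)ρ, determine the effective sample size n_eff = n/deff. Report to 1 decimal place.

684.4

deff = 1 + (31 − 1)·0.246 = 1 + 7.38 = 8.38.
n_eff = 5735 / 8.38 = 684.4.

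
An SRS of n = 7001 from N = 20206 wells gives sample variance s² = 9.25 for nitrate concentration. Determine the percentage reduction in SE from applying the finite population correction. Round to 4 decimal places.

f = n/N = 7001/20206 = 0.34648124.
SE_no-fpc = √(s²/n) = 0.036348863; SE_fpc = √((1−f)s²/n) = 0.029384605.
Ratio = √(1−f) = 0.80840507. Reduction = 100·(1 − 0.80840507) = 19.1595%.

19.1595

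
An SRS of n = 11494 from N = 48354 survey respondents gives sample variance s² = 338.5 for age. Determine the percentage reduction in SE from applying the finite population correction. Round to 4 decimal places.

12.6905

f = n/N = 11494/48354 = 0.23770526.
SE_no-fpc = √(s²/n) = 0.17161045; SE_fpc = √((1−f)s²/n) = 0.14983222.
Ratio = √(1−f) = 0.87309492. Reduction = 100·(1 − 0.87309492) = 12.6905%.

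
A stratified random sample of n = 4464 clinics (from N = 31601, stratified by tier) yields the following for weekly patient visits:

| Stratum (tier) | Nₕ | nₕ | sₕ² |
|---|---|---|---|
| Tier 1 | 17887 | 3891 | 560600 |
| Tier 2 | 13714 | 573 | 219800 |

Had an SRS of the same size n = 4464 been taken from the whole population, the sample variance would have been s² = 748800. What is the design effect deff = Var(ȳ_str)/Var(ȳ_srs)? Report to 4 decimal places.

Var(ȳ_str) = Σ Wₕ²(1−fₕ)sₕ²/nₕ with Wₕ = Nₕ/31601:
  Tier 1: (17887/31601)²·(1−3891/17887)·560600/3891 = 36.118662
  Tier 2: (13714/31601)²·(1−573/13714)·219800/573 = 69.225161
  → Var(ȳ_str) = 105.34382.
Var(ȳ_srs) = (1 − 4464/31601)·748800/4464 = 144.04648.
deff = 105.34382 / 144.04648 = 0.7313.

0.7313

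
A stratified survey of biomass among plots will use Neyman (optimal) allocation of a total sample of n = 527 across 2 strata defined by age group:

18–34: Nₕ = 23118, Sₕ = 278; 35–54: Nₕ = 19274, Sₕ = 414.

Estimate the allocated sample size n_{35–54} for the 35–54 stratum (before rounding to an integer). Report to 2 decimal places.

Neyman allocation: nₕ = n·NₕSₕ / Σⱼ NⱼSⱼ.
Σ NⱼSⱼ = 23118·278 + 19274·414 = 1.440624 × 10^7.
n_{35–54} = 527·19274·414 / (1.440624 × 10^7) = 291.90.

291.90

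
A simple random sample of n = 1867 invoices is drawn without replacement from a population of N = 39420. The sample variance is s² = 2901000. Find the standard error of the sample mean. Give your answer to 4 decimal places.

Under SRS without replacement, Var(ȳ) = (1 − f)·s²/n with f = n/N = 1867/39420 = 0.04736175.
Var(ȳ) = (1 − 0.04736175)·2901000/1867 = 0.95263825·1553.8297 = 1480.2376.
SE(ȳ) = √(1480.2376) = 38.4739.

38.4739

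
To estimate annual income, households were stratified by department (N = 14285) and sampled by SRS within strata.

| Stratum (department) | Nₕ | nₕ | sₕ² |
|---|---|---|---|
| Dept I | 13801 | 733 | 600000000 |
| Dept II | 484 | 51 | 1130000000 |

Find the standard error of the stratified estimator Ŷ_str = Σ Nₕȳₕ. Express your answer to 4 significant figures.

Var(Ŷ_str) = Σₕ Nₕ²(1 − fₕ)sₕ²/nₕ.
Dept I: 13801²·(1 − 733/13801)·600000000/733 = 1.476274 × 10^14.
Dept II: 484²·(1 − 51/484)·1130000000/51 = 4.643458 × 10^12.
Sum = 1.5227086 × 10^14.
SE = √(1.5227086 × 10^14) = 1.234 × 10^7.

1.234 × 10^7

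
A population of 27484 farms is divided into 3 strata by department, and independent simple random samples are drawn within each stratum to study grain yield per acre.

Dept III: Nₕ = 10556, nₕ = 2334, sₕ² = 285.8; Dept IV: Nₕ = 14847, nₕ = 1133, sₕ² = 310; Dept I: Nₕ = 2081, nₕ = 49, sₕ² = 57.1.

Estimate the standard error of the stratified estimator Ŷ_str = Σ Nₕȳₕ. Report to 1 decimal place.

Var(Ŷ_str) = Σₕ Nₕ²(1 − fₕ)sₕ²/nₕ.
Dept III: 10556²·(1 − 2334/10556)·285.8/2334 = 1.0627674 × 10^7.
Dept IV: 14847²·(1 − 1133/14847)·310/1133 = 5.571019 × 10^7.
Dept I: 2081²·(1 − 49/2081)·57.1/49 = 4.9276041 × 10^6.
Sum = 7.1265468 × 10^7.
SE = √(7.1265468 × 10^7) = 8441.9.

8441.9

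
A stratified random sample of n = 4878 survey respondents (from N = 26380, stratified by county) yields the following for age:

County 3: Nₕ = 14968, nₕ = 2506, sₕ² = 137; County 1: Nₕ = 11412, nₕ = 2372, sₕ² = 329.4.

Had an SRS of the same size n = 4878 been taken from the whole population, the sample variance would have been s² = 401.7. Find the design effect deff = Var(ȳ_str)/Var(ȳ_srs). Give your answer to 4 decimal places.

Var(ȳ_str) = Σ Wₕ²(1−fₕ)sₕ²/nₕ with Wₕ = Nₕ/26380:
  County 3: (14968/26380)²·(1−2506/14968)·137/2506 = 0.014653502
  County 1: (11412/26380)²·(1−2372/11412)·329.4/2372 = 0.020586832
  → Var(ȳ_str) = 0.035240334.
Var(ȳ_srs) = (1 − 4878/26380)·401.7/4878 = 0.067121878.
deff = 0.035240334 / 0.067121878 = 0.5250.

0.5250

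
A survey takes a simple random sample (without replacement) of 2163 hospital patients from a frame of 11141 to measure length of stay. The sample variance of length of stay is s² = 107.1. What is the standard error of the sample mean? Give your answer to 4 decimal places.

Under SRS without replacement, Var(ȳ) = (1 − f)·s²/n with f = n/N = 2163/11141 = 0.19414774.
Var(ȳ) = (1 − 0.19414774)·107.1/2163 = 0.80585226·0.049514563 = 0.039901422.
SE(ȳ) = √(0.039901422) = 0.1998.

0.1998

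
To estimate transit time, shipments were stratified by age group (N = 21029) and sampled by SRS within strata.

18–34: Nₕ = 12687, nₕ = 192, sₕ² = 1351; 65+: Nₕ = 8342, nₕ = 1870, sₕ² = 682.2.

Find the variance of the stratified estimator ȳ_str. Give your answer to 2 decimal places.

Var(ȳ_str) = Σₕ Wₕ²(1 − fₕ)sₕ²/nₕ with Wₕ = Nₕ/N, N = 21029.
18–34: Wₕ = 0.60330972; term = 0.60330972²·(1 − 0.01513360)·1351/192 = 2.5223891.
65+: Wₕ = 0.39669028; term = 0.39669028²·(1 − 0.22416687)·682.2/1870 = 0.044539113.
Sum = 2.5669282.

2.57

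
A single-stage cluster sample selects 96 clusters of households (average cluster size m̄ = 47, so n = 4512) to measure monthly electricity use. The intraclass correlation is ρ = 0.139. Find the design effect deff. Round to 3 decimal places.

7.394

deff = 1 + (47 − 1)·0.139 = 1 + 6.394 = 7.394.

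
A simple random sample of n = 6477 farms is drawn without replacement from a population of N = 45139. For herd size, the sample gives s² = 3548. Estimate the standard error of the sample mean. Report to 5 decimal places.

Under SRS without replacement, Var(ȳ) = (1 − f)·s²/n with f = n/N = 6477/45139 = 0.14349011.
Var(ȳ) = (1 − 0.14349011)·3548/6477 = 0.85650989·0.54778447 = 0.46918282.
SE(ȳ) = √(0.46918282) = 0.68497.

0.68497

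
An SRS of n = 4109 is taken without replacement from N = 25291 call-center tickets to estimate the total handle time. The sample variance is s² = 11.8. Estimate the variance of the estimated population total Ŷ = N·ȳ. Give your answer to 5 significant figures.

1.5384 × 10^6

Var(Ŷ) = N²·Var(ȳ) = N²·(1 − n/N)·s²/n.
f = 4109/25291 = 0.16246886; Var(ȳ) = 0.83753114·11.8/4109 = 0.0024051758.
Var(Ŷ) = 25291² · 0.0024051758 = 1.5384339 × 10^6.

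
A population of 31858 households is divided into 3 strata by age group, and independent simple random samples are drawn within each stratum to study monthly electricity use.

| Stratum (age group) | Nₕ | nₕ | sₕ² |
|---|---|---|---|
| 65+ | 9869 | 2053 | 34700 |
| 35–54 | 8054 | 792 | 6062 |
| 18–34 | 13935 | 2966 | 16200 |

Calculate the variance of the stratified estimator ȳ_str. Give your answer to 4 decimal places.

Var(ȳ_str) = Σₕ Wₕ²(1 − fₕ)sₕ²/nₕ with Wₕ = Nₕ/N, N = 31858.
65+: Wₕ = 0.30978090; term = 0.30978090²·(1 − 0.20802513)·34700/2053 = 1.2845802.
35–54: Wₕ = 0.25280934; term = 0.25280934²·(1 − 0.09833623)·6062/792 = 0.4410843.
18–34: Wₕ = 0.43740976; term = 0.43740976²·(1 − 0.21284535)·16200/2966 = 0.82258514.
Sum = 2.5482496.

2.5482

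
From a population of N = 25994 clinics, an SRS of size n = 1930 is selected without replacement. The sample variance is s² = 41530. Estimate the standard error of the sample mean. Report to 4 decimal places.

Under SRS without replacement, Var(ȳ) = (1 − f)·s²/n with f = n/N = 1930/25994 = 0.07424790.
Var(ȳ) = (1 − 0.07424790)·41530/1930 = 0.92575210·21.518135 = 19.920458.
SE(ȳ) = √(19.920458) = 4.4632.

4.4632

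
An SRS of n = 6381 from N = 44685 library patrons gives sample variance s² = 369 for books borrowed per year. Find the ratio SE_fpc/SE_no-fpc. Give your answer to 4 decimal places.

f = n/N = 6381/44685 = 0.14279960.
SE_no-fpc = √(s²/n) = 0.24047438; SE_fpc = √((1−f)s²/n) = 0.22264349.
Ratio = √(1−f) = 0.92585118.

0.9259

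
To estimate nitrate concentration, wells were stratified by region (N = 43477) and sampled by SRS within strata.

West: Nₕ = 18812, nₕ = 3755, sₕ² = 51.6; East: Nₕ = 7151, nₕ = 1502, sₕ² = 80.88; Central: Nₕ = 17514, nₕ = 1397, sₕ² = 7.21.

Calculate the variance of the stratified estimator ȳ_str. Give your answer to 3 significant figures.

Var(ȳ_str) = Σₕ Wₕ²(1 − fₕ)sₕ²/nₕ with Wₕ = Nₕ/N, N = 43477.
West: Wₕ = 0.43268855; term = 0.43268855²·(1 − 0.19960663)·51.6/3755 = 0.0020591787.
East: Wₕ = 0.16447777; term = 0.16447777²·(1 − 0.21004055)·80.88/1502 = 0.001150775.
Central: Wₕ = 0.40283368; term = 0.40283368²·(1 − 0.07976476)·7.21/1397 = 7.7070694 × 10^-4.
Sum = 0.0039806606.

0.00398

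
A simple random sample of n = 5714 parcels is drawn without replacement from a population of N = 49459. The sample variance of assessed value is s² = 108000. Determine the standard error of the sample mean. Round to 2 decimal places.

Under SRS without replacement, Var(ȳ) = (1 − f)·s²/n with f = n/N = 5714/49459 = 0.11553003.
Var(ȳ) = (1 − 0.11553003)·108000/5714 = 0.88446997·18.900945 = 16.717318.
SE(ȳ) = √(16.717318) = 4.09.

4.09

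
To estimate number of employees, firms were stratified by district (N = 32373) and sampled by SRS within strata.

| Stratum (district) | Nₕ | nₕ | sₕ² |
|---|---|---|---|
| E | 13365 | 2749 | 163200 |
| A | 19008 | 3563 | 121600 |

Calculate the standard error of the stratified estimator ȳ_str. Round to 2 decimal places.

Var(ȳ_str) = Σₕ Wₕ²(1 − fₕ)sₕ²/nₕ with Wₕ = Nₕ/N, N = 32373.
E: Wₕ = 0.41284404; term = 0.41284404²·(1 − 0.20568649)·163200/2749 = 8.0372855.
A: Wₕ = 0.58715596; term = 0.58715596²·(1 − 0.18744739)·121600/3563 = 9.5604029.
Sum = 17.597688.
SE = √(17.597688) = 4.19.

4.19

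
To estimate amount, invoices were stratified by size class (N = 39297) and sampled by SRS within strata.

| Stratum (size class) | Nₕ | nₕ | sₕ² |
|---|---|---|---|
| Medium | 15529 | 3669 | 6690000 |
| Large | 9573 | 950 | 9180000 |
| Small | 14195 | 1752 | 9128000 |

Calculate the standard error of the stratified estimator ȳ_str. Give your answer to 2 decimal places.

36.47

Var(ȳ_str) = Σₕ Wₕ²(1 − fₕ)sₕ²/nₕ with Wₕ = Nₕ/N, N = 39297.
Medium: Wₕ = 0.39517011; term = 0.39517011²·(1 − 0.23626763)·6690000/3669 = 217.46421.
Large: Wₕ = 0.24360638; term = 0.24360638²·(1 − 0.09923744)·9180000/950 = 516.54329.
Small: Wₕ = 0.36122350; term = 0.36122350²·(1 − 0.12342374)·9128000/1752 = 595.91351.
Sum = 1329.921.
SE = √(1329.921) = 36.47.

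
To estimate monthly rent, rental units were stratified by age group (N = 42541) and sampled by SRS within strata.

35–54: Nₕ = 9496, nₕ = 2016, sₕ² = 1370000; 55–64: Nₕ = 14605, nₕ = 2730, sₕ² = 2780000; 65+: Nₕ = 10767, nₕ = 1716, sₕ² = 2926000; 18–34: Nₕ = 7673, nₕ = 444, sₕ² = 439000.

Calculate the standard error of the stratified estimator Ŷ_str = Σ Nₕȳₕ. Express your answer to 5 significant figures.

Var(Ŷ_str) = Σₕ Nₕ²(1 − fₕ)sₕ²/nₕ.
35–54: 9496²·(1 − 2016/9496)·1370000/2016 = 4.8269449 × 10^10.
55–64: 14605²·(1 − 2730/14605)·2780000/2730 = 1.7661083 × 10^11.
65+: 10767²·(1 − 1716/10767)·2926000/1716 = 1.6616835 × 10^11.
18–34: 7673²·(1 − 444/7673)·439000/444 = 5.4843476 × 10^10.
Sum = 4.4589211 × 10^11.
SE = √(4.4589211 × 10^11) = 667750.

667750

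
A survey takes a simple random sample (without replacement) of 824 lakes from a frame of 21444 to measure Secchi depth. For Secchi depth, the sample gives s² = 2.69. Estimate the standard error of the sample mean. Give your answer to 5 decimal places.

Under SRS without replacement, Var(ȳ) = (1 − f)·s²/n with f = n/N = 824/21444 = 0.03842567.
Var(ȳ) = (1 − 0.03842567)·2.69/824 = 0.96157433·0.0032645631 = 0.0031391201.
SE(ȳ) = √(0.0031391201) = 0.05603.

0.05603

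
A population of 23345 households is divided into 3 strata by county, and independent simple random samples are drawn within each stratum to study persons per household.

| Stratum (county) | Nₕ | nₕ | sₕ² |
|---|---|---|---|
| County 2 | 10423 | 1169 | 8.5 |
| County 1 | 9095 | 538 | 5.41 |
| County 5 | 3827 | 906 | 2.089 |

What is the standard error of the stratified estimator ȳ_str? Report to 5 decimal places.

0.05263

Var(ȳ_str) = Σₕ Wₕ²(1 − fₕ)sₕ²/nₕ with Wₕ = Nₕ/N, N = 23345.
County 2: Wₕ = 0.44647676; term = 0.44647676²·(1 − 0.11215581)·8.5/1169 = 0.0012868825.
County 1: Wₕ = 0.38959092; term = 0.38959092²·(1 − 0.05915338)·5.41/538 = 0.0014359902.
County 5: Wₕ = 0.16393232; term = 0.16393232²·(1 − 0.23673896)·2.089/906 = 4.7294703 × 10^-5.
Sum = 0.0027701674.
SE = √(0.0027701674) = 0.05263.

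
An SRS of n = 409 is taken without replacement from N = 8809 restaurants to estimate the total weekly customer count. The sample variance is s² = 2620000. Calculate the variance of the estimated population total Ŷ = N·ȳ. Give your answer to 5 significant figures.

4.7401 × 10^11

Var(Ŷ) = N²·Var(ȳ) = N²·(1 − n/N)·s²/n.
f = 409/8809 = 0.04642979; Var(ȳ) = 0.95357021·2620000/409 = 6108.4449.
Var(Ŷ) = 8809² · 6108.4449 = 4.7400605 × 10^11.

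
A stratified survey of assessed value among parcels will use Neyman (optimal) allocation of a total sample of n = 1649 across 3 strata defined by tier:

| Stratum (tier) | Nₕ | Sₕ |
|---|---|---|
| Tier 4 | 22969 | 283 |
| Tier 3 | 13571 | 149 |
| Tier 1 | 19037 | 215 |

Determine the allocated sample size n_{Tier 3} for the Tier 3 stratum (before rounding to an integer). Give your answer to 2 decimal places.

264.32

Neyman allocation: nₕ = n·NₕSₕ / Σⱼ NⱼSⱼ.
Σ NⱼSⱼ = 22969·283 + 13571·149 + 19037·215 = 1.2615261 × 10^7.
n_{Tier 3} = 1649·13571·149 / (1.2615261 × 10^7) = 264.32.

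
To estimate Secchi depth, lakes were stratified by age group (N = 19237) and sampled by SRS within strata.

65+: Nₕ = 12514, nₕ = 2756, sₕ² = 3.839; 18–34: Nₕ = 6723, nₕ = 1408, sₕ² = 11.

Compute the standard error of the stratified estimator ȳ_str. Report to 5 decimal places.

Var(ȳ_str) = Σₕ Wₕ²(1 − fₕ)sₕ²/nₕ with Wₕ = Nₕ/N, N = 19237.
65+: Wₕ = 0.65051723; term = 0.65051723²·(1 − 0.22023334)·3.839/2756 = 4.5964355 × 10^-4.
18–34: Wₕ = 0.34948277; term = 0.34948277²·(1 − 0.20943031)·11/1408 = 7.5436533 × 10^-4.
Sum = 0.0012140089.
SE = √(0.0012140089) = 0.03484.

0.03484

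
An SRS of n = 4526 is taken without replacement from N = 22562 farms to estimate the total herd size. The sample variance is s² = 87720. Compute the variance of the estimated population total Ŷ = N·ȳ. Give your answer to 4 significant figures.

7.887 × 10^9

Var(Ŷ) = N²·Var(ȳ) = N²·(1 − n/N)·s²/n.
f = 4526/22562 = 0.20060278; Var(ȳ) = 0.79939722·87720/4526 = 15.493399.
Var(Ŷ) = 22562² · 15.493399 = 7.8868194 × 10^9.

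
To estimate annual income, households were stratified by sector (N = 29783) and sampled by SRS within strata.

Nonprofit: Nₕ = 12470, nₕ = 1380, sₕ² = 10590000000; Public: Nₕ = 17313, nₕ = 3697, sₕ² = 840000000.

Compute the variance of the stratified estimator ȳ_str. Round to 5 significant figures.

1.2568 × 10^6

Var(ȳ_str) = Σₕ Wₕ²(1 − fₕ)sₕ²/nₕ with Wₕ = Nₕ/N, N = 29783.
Nonprofit: Wₕ = 0.41869523; term = 0.41869523²·(1 − 0.11066560)·10590000000/1380 = 1.1964044 × 10^6.
Public: Wₕ = 0.58130477; term = 0.58130477²·(1 − 0.21353896)·840000000/3697 = 60383.019.
Sum = 1.2567874 × 10^6.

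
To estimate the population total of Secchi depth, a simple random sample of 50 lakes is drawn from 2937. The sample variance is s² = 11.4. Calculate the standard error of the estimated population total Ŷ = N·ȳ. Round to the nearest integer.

Var(Ŷ) = N²·Var(ȳ) = N²·(1 − n/N)·s²/n.
f = 50/2937 = 0.01702417; Var(ȳ) = 0.98297583·11.4/50 = 0.22411849.
Var(Ŷ) = 2937² · 0.22411849 = 1.9332391 × 10^6.
SE(Ŷ) = √(1.9332391 × 10^6) = 1390.

1390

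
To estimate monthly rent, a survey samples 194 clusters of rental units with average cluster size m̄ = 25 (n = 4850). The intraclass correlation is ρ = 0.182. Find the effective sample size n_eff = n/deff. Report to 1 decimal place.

deff = 1 + (25 − 1)·0.182 = 1 + 4.368 = 5.368.
n_eff = 4850 / 5.368 = 903.5.

903.5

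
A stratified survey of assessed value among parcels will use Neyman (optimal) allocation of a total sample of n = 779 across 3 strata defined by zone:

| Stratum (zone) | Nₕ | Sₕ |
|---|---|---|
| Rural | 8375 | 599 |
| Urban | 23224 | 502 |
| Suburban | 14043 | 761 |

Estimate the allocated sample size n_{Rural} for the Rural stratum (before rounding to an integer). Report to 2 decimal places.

Neyman allocation: nₕ = n·NₕSₕ / Σⱼ NⱼSⱼ.
Σ NⱼSⱼ = 8375·599 + 23224·502 + 14043·761 = 2.7361796 × 10^7.
n_{Rural} = 779·8375·599 / (2.7361796 × 10^7) = 142.83.

142.83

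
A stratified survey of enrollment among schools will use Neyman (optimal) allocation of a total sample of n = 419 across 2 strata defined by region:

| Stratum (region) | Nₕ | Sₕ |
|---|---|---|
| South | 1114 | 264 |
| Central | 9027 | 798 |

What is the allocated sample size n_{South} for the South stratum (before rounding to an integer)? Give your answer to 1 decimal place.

16.4

Neyman allocation: nₕ = n·NₕSₕ / Σⱼ NⱼSⱼ.
Σ NⱼSⱼ = 1114·264 + 9027·798 = 7.497642 × 10^6.
n_{South} = 419·1114·264 / (7.497642 × 10^6) = 16.4.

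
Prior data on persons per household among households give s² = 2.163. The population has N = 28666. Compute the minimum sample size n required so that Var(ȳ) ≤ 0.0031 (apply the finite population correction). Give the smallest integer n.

Without fpc, n₀ = s²/D = 2.163/0.0031 = 697.7419.
With fpc, (1 − n/N)·s²/n ≤ D requires n ≥ n₀/(1 + n₀/N) = 697.7419/(1 + 697.7419/28666) = 681.1621.
Rounding up, n = 682.

682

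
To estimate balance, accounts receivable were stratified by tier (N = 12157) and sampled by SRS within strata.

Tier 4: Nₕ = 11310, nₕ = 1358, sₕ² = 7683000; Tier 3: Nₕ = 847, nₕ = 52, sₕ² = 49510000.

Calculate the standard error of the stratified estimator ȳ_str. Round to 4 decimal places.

92.9878

Var(ȳ_str) = Σₕ Wₕ²(1 − fₕ)sₕ²/nₕ with Wₕ = Nₕ/N, N = 12157.
Tier 4: Wₕ = 0.93032821; term = 0.93032821²·(1 − 0.12007073)·7683000/1358 = 4308.7491.
Tier 3: Wₕ = 0.06967179; term = 0.06967179²·(1 − 0.06139315)·49510000/52 = 4337.9774.
Sum = 8646.7265.
SE = √(8646.7265) = 92.9878.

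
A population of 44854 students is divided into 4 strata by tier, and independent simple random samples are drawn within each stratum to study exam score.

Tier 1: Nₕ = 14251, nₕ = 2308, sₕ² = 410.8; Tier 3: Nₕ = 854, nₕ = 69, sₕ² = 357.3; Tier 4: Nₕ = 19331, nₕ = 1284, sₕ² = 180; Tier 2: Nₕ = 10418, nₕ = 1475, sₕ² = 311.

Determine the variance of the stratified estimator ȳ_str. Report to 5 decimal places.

Var(ȳ_str) = Σₕ Wₕ²(1 − fₕ)sₕ²/nₕ with Wₕ = Nₕ/N, N = 44854.
Tier 1: Wₕ = 0.31771971; term = 0.31771971²·(1 − 0.16195355)·410.8/2308 = 0.015057437.
Tier 3: Wₕ = 0.01903955; term = 0.01903955²·(1 − 0.08079625)·357.3/69 = 0.0017254767.
Tier 4: Wₕ = 0.43097606; term = 0.43097606²·(1 − 0.06642181)·180/1284 = 0.024308853.
Tier 2: Wₕ = 0.23226468; term = 0.23226468²·(1 − 0.14158188)·311/1475 = 0.0097641309.
Sum = 0.050855898.

0.05086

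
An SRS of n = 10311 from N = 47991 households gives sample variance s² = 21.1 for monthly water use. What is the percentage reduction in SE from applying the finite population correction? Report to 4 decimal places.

f = n/N = 10311/47991 = 0.21485278.
SE_no-fpc = √(s²/n) = 0.045236692; SE_fpc = √((1−f)s²/n) = 0.040083569.
Ratio = √(1−f) = 0.88608533. Reduction = 100·(1 − 0.88608533) = 11.3915%.

11.3915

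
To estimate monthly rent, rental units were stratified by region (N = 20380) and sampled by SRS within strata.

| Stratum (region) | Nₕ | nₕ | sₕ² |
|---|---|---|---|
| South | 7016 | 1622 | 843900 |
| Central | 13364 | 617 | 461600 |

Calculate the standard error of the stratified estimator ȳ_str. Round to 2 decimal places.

Var(ȳ_str) = Σₕ Wₕ²(1 − fₕ)sₕ²/nₕ with Wₕ = Nₕ/N, N = 20380.
South: Wₕ = 0.34425908; term = 0.34425908²·(1 − 0.23118586)·843900/1622 = 47.40589.
Central: Wₕ = 0.65574092; term = 0.65574092²·(1 − 0.04616881)·461600/617 = 306.84336.
Sum = 354.24925.
SE = √(354.24925) = 18.82.

18.82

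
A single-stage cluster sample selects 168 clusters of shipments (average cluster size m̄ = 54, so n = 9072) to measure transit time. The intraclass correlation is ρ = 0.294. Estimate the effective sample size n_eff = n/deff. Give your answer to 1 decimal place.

deff = 1 + (54 − 1)·0.294 = 1 + 15.582 = 16.582.
n_eff = 9072 / 16.582 = 547.1.

547.1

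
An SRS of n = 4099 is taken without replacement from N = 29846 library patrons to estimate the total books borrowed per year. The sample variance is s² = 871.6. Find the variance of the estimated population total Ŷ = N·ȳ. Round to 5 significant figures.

1.6340 × 10^8

Var(Ŷ) = N²·Var(ȳ) = N²·(1 − n/N)·s²/n.
f = 4099/29846 = 0.13733834; Var(ȳ) = 0.86266166·871.6/4099 = 0.18343399.
Var(Ŷ) = 29846² · 0.18343399 = 1.6340001 × 10^8.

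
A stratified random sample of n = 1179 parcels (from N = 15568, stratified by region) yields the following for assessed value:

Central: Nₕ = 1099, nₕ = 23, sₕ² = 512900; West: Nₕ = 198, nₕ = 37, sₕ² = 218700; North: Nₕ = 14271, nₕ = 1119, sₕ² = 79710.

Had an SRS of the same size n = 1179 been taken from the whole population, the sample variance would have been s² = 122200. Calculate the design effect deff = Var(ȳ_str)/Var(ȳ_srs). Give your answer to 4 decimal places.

Var(ȳ_str) = Σ Wₕ²(1−fₕ)sₕ²/nₕ with Wₕ = Nₕ/15568:
  Central: (1099/15568)²·(1−23/1099)·512900/23 = 108.80508
  West: (198/15568)²·(1−37/198)·218700/37 = 0.77745002
  North: (14271/15568)²·(1−1119/14271)·79710/1119 = 55.164957
  → Var(ȳ_str) = 164.74749.
Var(ȳ_srs) = (1 − 1179/15568)·122200/1179 = 95.797724.
deff = 164.74749 / 95.797724 = 1.7197.

1.7197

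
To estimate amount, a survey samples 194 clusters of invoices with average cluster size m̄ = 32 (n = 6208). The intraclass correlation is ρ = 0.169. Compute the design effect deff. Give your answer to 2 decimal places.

deff = 1 + (32 − 1)·0.169 = 1 + 5.239 = 6.239.

6.24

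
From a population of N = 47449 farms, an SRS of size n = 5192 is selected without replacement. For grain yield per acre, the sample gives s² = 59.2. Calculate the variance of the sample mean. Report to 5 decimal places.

0.01015

Under SRS without replacement, Var(ȳ) = (1 − f)·s²/n with f = n/N = 5192/47449 = 0.10942275.
Var(ȳ) = (1 − 0.10942275)·59.2/5192 = 0.89057725·0.011402157 = 0.010154502.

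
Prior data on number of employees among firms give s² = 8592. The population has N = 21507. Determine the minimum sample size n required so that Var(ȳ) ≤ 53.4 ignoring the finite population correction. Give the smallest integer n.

161

Without fpc, n₀ = s²/D = 8592/53.4 = 160.8989.
Rounding up, n = 161.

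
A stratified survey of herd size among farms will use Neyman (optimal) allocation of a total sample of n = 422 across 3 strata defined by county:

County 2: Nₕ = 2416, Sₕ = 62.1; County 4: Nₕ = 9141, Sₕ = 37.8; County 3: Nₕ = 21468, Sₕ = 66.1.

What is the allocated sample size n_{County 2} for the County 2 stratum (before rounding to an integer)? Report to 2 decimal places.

33.07

Neyman allocation: nₕ = n·NₕSₕ / Σⱼ NⱼSⱼ.
Σ NⱼSⱼ = 2416·62.1 + 9141·37.8 + 21468·66.1 = 1.9145982 × 10^6.
n_{County 2} = 422·2416·62.1 / (1.9145982 × 10^6) = 33.07.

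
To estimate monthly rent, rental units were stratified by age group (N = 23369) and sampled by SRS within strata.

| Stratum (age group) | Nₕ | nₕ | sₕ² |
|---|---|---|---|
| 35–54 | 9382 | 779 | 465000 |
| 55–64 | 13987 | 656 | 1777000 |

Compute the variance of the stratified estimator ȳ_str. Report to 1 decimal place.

1013.1

Var(ȳ_str) = Σₕ Wₕ²(1 − fₕ)sₕ²/nₕ with Wₕ = Nₕ/N, N = 23369.
35–54: Wₕ = 0.40147204; term = 0.40147204²·(1 − 0.08303134)·465000/779 = 88.22275.
55–64: Wₕ = 0.59852796; term = 0.59852796²·(1 − 0.04690069)·1777000/656 = 924.89117.
Sum = 1013.1139.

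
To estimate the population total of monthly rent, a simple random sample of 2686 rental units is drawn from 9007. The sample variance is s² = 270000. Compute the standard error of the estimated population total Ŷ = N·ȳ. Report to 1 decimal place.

Var(Ŷ) = N²·Var(ȳ) = N²·(1 − n/N)·s²/n.
f = 2686/9007 = 0.29821250; Var(ȳ) = 0.70178750·270000/2686 = 70.544536.
Var(Ŷ) = 9007² · 70.544536 = 5.7229995 × 10^9.
SE(Ŷ) = √(5.7229995 × 10^9) = 75650.5.

75650.5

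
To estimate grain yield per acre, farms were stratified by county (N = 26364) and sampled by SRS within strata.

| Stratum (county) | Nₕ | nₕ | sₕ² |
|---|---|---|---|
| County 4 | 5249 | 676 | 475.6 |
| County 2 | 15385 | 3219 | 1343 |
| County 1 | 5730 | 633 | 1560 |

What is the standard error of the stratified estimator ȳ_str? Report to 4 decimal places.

0.4901

Var(ȳ_str) = Σₕ Wₕ²(1 − fₕ)sₕ²/nₕ with Wₕ = Nₕ/N, N = 26364.
County 4: Wₕ = 0.19909725; term = 0.19909725²·(1 − 0.12878644)·475.6/676 = 0.024296869.
County 2: Wₕ = 0.58356092; term = 0.58356092²·(1 − 0.20922977)·1343/3219 = 0.11235121.
County 1: Wₕ = 0.21734183; term = 0.21734183²·(1 − 0.11047120)·1560/633 = 0.10355416.
Sum = 0.24020224.
SE = √(0.24020224) = 0.4901.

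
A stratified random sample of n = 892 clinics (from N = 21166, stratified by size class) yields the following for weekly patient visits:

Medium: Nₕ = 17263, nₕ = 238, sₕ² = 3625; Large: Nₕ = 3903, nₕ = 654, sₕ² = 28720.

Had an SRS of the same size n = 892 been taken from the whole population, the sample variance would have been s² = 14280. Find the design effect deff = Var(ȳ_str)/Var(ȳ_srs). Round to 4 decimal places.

0.7327

Var(ȳ_str) = Σ Wₕ²(1−fₕ)sₕ²/nₕ with Wₕ = Nₕ/21166:
  Medium: (17263/21166)²·(1−238/17263)·3625/238 = 9.9921021
  Large: (3903/21166)²·(1−654/3903)·28720/654 = 1.2430179
  → Var(ȳ_str) = 11.23512.
Var(ȳ_srs) = (1 − 892/21166)·14280/892 = 15.334302.
deff = 11.23512 / 15.334302 = 0.7327.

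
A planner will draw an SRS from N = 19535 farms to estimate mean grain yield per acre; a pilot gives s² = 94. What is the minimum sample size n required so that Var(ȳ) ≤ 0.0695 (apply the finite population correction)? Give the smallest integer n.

1265

Without fpc, n₀ = s²/D = 94/0.0695 = 1352.5180.
With fpc, (1 − n/N)·s²/n ≤ D requires n ≥ n₀/(1 + n₀/N) = 1352.5180/(1 + 1352.5180/19535) = 1264.9391.
Rounding up, n = 1265.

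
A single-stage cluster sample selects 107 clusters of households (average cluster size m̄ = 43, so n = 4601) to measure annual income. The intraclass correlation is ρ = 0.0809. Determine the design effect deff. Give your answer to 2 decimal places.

4.40

deff = 1 + (43 − 1)·0.0809 = 1 + 3.3978 = 4.3978.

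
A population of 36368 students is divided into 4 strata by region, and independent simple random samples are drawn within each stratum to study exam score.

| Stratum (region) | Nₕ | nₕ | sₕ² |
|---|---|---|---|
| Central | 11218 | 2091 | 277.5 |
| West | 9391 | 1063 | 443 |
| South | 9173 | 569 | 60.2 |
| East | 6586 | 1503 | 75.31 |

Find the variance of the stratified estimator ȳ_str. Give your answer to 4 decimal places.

0.0425

Var(ȳ_str) = Σₕ Wₕ²(1 − fₕ)sₕ²/nₕ with Wₕ = Nₕ/N, N = 36368.
Central: Wₕ = 0.30845799; term = 0.30845799²·(1 − 0.18639686)·277.5/2091 = 0.010273386.
West: Wₕ = 0.25822151; term = 0.25822151²·(1 − 0.11319348)·443/1063 = 0.024642467.
South: Wₕ = 0.25222723; term = 0.25222723²·(1 − 0.06202987)·60.2/569 = 0.006313311.
East: Wₕ = 0.18109327; term = 0.18109327²·(1 − 0.22821136)·75.31/1503 = 0.001268226.
Sum = 0.04249739.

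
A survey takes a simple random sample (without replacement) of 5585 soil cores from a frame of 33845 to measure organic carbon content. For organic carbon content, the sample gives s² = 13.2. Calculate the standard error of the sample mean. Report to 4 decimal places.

Under SRS without replacement, Var(ȳ) = (1 − f)·s²/n with f = n/N = 5585/33845 = 0.16501699.
Var(ȳ) = (1 − 0.16501699)·13.2/5585 = 0.83498301·0.0023634736 = 0.0019734603.
SE(ȳ) = √(0.0019734603) = 0.0444.

0.0444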